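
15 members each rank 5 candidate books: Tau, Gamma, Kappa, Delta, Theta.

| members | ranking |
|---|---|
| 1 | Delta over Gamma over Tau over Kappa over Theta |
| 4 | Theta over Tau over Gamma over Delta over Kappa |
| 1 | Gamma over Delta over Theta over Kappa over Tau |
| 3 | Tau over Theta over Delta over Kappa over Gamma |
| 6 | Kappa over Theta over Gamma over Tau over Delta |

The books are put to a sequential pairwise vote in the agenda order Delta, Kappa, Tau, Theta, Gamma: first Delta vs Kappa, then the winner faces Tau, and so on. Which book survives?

Theta

Round 1: Delta vs Kappa — 9–6, Delta advances.
Round 2: Delta vs Tau — 2–13, Tau advances.
Round 3: Tau vs Theta — 4–11, Theta advances.
Round 4: Theta vs Gamma — 13–2, Theta advances.
The agenda winner is Theta.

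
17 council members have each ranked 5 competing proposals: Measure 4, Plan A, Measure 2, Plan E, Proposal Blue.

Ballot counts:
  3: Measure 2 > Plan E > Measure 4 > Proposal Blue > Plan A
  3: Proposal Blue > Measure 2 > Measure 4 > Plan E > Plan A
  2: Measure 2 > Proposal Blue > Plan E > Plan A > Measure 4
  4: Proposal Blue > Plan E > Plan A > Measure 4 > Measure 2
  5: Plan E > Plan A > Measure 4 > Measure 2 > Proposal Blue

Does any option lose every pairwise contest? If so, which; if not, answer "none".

Head-to-head results (17 council members):
Measure 4 vs Plan A: Plan A, 11–6.
Measure 4–Measure 2: Measure 4 9–8.
Measure 4 vs Plan E: Plan E, 14–3.
Measure 4 vs Proposal Blue: Proposal Blue, 9–8.
Plan A vs Measure 2: Plan A wins 9–8.
Plan A vs Plan E: 0 for Plan A, 17 for Plan E — Plan E by 17–0.
Plan A vs Proposal Blue: Proposal Blue, 12–5.
Measure 2 vs Plan E: Measure 2 preferred on 3+3+2 = 8 ballots; Plan E wins 9–8.
Measure 2 vs Proposal Blue: 3+2+5 = 10 for Measure 2, 7 for Proposal Blue — Measure 2 by 10–7.
Plan E vs Proposal Blue: Proposal Blue, 9–8.
Every option wins at least one matchup (Measure 4 beats Measure 2; Plan A beats Measure 4; Measure 2 beats Proposal Blue; Plan E beats Measure 4; Proposal Blue beats Measure 4), so there is no Condorcet loser.

none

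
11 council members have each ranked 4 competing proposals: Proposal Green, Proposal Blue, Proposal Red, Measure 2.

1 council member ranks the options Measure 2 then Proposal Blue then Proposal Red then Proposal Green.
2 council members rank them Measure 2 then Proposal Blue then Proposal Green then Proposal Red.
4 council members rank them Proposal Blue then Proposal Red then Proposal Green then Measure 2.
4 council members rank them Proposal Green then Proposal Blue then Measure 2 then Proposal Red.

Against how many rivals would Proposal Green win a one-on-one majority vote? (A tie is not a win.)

2

Proposal Green against each rival (11 council members):
Proposal Green–Proposal Blue: Proposal Blue 7–4.
Proposal Green vs Proposal Red: 6 to 5, Proposal Green.
Proposal Green vs Measure 2: Proposal Green wins 8–3.
Proposal Green beats Proposal Red, Measure 2; loses to Proposal Blue — 2 pairwise wins.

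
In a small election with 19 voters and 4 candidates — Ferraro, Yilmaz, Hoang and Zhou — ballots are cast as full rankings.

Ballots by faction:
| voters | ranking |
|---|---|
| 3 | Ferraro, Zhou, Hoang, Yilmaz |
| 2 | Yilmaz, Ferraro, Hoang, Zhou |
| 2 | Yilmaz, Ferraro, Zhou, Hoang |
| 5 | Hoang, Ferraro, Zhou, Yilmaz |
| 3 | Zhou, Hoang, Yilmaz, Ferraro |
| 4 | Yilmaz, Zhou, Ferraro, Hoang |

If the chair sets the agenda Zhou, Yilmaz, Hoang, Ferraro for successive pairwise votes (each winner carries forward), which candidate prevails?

Round 1: Zhou vs Yilmaz — 11–8, Zhou advances.
Round 2: Zhou vs Hoang — 12–7, Zhou advances.
Round 3: Zhou vs Ferraro — 7–12, Ferraro advances.
Ferraro survives the agenda.

Ferraro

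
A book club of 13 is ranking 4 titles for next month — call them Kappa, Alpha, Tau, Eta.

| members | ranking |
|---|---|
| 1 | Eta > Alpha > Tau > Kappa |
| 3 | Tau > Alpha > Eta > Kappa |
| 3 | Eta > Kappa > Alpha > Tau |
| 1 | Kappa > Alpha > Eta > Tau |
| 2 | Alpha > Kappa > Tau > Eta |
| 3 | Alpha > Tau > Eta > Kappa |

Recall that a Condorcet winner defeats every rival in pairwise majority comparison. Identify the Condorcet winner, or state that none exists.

Alpha

Pairwise majorities:
Kappa–Alpha: Alpha 9–4.
Kappa vs Tau: Tau wins 7–6.
Kappa–Eta: Eta 10–3.
Alpha vs Tau: Alpha, 10–3.
Alpha vs Eta: Alpha, 9–4.
Tau vs Eta: Tau, 8–5.
Alpha beats each of Kappa, Tau, Eta — Alpha is the Condorcet winner.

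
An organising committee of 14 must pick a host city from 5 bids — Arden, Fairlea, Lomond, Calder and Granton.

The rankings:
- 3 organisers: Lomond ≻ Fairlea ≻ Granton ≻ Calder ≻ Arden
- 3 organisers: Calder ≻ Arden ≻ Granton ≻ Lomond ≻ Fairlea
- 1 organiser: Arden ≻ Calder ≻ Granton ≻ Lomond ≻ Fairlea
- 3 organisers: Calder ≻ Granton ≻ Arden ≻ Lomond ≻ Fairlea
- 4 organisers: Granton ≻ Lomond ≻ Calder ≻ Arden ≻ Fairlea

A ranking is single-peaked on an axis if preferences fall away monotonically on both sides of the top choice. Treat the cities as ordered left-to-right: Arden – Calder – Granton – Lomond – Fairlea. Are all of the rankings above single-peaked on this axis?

Axis positions: Arden=1, Calder=2, Granton=3, Lomond=4, Fairlea=5.
Group 1 (peak Lomond at position 4): ranking walks positions 4-5-3-2-1, expanding outward from the peak — single-peaked.
Group 2 (peak Calder at position 2): ranking walks positions 2-1-3-4-5, expanding outward from the peak — single-peaked.
Group 3 (peak Arden at position 1): ranking walks positions 1-2-3-4-5, expanding outward from the peak — single-peaked.
Group 4 (peak Calder at position 2): ranking walks positions 2-3-1-4-5, expanding outward from the peak — single-peaked.
Group 5 (peak Granton at position 3): ranking walks positions 3-4-2-1-5, expanding outward from the peak — single-peaked.
Every ranking is single-peaked on this axis.

yes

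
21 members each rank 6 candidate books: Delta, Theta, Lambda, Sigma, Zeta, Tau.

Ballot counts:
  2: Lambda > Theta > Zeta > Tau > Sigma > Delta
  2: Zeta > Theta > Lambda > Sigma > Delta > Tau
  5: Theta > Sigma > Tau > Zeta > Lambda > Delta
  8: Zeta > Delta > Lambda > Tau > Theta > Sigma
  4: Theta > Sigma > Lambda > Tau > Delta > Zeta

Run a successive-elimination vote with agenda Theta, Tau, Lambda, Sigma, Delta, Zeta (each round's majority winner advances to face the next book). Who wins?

Theta

Round 1: Theta vs Tau — 13–8, Theta advances.
Round 2: Theta vs Lambda — 11–10, Theta advances.
Round 3: Theta vs Sigma — 21–0, Theta advances.
Round 4: Theta vs Delta — 13–8, Theta advances.
Round 5: Theta vs Zeta — 11–10, Theta advances.
Theta survives the agenda.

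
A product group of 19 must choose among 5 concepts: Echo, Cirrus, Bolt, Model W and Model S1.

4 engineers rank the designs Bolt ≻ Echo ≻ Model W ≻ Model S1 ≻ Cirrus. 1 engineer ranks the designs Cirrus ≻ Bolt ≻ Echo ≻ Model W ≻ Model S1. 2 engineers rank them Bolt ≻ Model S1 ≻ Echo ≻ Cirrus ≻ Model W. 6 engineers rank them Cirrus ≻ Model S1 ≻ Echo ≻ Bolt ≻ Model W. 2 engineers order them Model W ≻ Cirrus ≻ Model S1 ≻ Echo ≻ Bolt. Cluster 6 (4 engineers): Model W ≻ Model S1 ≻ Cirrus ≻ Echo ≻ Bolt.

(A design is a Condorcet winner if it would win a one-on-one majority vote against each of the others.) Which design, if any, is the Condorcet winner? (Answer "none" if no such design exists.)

none

Pairwise majorities:
Echo vs Cirrus: 4+2 = 6 for Echo, 13 for Cirrus — Cirrus by 13–6.
Echo–Bolt: Echo 12–7.
Echo vs Model W: Echo wins 13–6.
Echo vs Model S1: Model S1, 14–5.
Cirrus–Bolt: Cirrus 13–6.
Cirrus vs Model W: Cirrus is ranked higher on 1+2+6 = 9 ballots, Model W on 10. Model W wins 10–9.
Cirrus vs Model S1: 1+6+2 = 9 for Cirrus, 10 for Model S1 — Model S1 by 10–9.
Bolt–Model W: Bolt 13–6.
Bolt–Model S1: Model S1 12–7.
Model W vs Model S1: Model W wins 11–8.
Every design loses at least once (Echo loses to Cirrus; Cirrus loses to Model W; Bolt loses to Echo; Model W loses to Echo; Model S1 loses to Model W). The majority relation contains the cycle Echo → Model W → Cirrus → Echo, so there is no Condorcet winner.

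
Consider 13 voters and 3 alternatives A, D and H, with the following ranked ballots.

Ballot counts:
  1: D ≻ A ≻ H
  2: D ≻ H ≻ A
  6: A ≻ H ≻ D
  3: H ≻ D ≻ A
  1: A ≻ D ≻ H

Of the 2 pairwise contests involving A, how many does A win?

A against each rival (13 voters):
A vs D: A wins 7–6.
A vs H: 1+6+1 = 8 for A, 5 for H — A by 8–5.
A beats D, H — 2 pairwise wins.

2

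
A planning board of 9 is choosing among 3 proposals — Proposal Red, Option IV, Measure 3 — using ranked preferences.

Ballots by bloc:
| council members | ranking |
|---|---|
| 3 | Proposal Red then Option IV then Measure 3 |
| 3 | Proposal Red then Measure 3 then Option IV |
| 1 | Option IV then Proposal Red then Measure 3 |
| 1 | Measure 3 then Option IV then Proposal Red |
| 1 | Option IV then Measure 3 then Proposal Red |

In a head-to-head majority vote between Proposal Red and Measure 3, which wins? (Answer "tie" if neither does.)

Ballots ranking Proposal Red above Measure 3: 3 + 3 + 1 = 7.
Ballots ranking Measure 3 above Proposal Red: 9 − 7 = 2.
Proposal Red wins the head-to-head 7–2.

Proposal Red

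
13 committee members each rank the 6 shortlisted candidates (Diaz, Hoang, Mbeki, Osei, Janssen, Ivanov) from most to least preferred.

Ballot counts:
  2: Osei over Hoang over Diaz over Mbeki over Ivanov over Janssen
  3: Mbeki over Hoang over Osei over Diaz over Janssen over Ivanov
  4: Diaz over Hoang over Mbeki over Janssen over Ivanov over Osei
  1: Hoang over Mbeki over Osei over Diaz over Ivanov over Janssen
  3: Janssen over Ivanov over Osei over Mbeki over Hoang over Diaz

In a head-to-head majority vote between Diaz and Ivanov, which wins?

Diaz

Ballots ranking Diaz above Ivanov: 2 + 3 + 4 + 1 = 10.
Ballots ranking Ivanov above Diaz: 13 − 10 = 3.
Diaz wins the head-to-head 10–3.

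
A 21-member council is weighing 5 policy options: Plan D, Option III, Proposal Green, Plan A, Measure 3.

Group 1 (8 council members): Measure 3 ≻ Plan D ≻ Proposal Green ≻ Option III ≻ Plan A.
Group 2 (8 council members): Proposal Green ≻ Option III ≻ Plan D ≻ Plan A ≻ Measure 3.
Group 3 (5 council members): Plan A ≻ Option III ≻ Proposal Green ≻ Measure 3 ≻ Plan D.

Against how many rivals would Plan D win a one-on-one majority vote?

1

Plan D against each rival (21 council members):
Plan D vs Option III: Option III, 13–8.
Plan D vs Proposal Green: Proposal Green, 13–8.
Plan D vs Plan A: Plan D is ranked higher on 8+8 = 16 ballots, Plan A on 5. Plan D wins 16–5.
Plan D–Measure 3: Measure 3 13–8.
Plan D beats Plan A; loses to Option III, Proposal Green, Measure 3 — 1 pairwise win.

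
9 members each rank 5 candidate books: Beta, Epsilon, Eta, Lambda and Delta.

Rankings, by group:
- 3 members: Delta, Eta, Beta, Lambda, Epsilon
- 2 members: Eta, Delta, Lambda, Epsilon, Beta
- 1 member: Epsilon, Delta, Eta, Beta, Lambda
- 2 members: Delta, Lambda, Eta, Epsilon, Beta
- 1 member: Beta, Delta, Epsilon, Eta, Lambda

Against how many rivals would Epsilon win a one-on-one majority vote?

Epsilon against each rival (9 members):
Epsilon vs Beta: Epsilon wins 5–4.
Epsilon vs Eta: Eta wins 7–2.
Epsilon vs Lambda: Epsilon is ranked higher on 1+1 = 2 ballots, Lambda on 7. Lambda wins 7–2.
Epsilon vs Delta: Delta, 8–1.
Epsilon beats Beta; loses to Eta, Lambda, Delta — 1 pairwise win.

1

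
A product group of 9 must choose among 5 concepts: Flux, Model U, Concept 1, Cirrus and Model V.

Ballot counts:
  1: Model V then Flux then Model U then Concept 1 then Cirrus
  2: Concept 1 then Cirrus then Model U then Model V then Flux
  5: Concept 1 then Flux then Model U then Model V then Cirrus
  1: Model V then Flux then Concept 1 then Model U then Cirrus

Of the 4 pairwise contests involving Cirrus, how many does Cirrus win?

Cirrus against each rival (9 engineers):
Cirrus vs Flux: Cirrus is ranked higher on 2 ballots, Flux on 7. Flux wins 7–2.
Cirrus vs Model U: Model U, 7–2.
Cirrus vs Concept 1: Cirrus preferred on 0 ballots; Concept 1 wins 9–0.
Cirrus vs Model V: 2 to 7, Model V.
Cirrus beats no one; loses to Flux, Model U, Concept 1, Model V — 0 pairwise wins.

0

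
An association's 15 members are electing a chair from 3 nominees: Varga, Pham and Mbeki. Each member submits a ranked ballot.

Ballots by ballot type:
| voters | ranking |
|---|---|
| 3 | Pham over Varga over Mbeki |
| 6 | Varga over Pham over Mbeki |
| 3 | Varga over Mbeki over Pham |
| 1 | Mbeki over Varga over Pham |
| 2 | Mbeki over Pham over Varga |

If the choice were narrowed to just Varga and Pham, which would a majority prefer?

Ballots ranking Varga above Pham: 6 + 3 + 1 = 10.
Ballots ranking Pham above Varga: 15 − 10 = 5.
Varga wins the head-to-head 10–5.

Varga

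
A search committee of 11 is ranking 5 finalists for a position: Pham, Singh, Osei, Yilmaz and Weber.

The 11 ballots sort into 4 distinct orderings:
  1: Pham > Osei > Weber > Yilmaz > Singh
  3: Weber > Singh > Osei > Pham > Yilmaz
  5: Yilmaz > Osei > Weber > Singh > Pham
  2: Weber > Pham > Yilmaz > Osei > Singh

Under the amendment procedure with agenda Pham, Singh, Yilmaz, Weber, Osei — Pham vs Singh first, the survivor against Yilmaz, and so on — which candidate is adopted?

Osei

Round 1: Pham vs Singh — 3–8, Singh advances.
Round 2: Singh vs Yilmaz — 3–8, Yilmaz advances.
Round 3: Yilmaz vs Weber — 5–6, Weber advances.
Round 4: Weber vs Osei — 5–6, Osei advances.
Osei survives the agenda.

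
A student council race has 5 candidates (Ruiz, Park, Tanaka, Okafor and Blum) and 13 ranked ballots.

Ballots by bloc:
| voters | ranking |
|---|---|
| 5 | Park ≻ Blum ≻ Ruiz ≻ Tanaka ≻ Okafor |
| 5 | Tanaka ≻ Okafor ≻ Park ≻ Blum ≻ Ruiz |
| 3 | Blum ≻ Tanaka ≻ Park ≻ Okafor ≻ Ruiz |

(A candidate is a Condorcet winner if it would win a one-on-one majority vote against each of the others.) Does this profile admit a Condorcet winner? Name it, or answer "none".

none

Pairwise majorities:
Ruiz vs Park: 0 for Ruiz, 13 for Park — Park by 13–0.
Ruiz vs Tanaka: Ruiz preferred on 5 ballots; Tanaka wins 8–5.
Ruiz vs Okafor: 5 for Ruiz, 8 for Okafor — Okafor by 8–5.
Ruiz vs Blum: Ruiz is ranked higher on 0 ballots, Blum on 13. Blum wins 13–0.
Park vs Tanaka: Park preferred on 5 ballots; Tanaka wins 8–5.
Park vs Okafor: 8 to 5, Park.
Park vs Blum: 10 to 3, Park.
Tanaka vs Okafor: Tanaka is ranked higher on 5+5+3 = 13 ballots, Okafor on 0. Tanaka wins 13–0.
Tanaka vs Blum: Tanaka preferred on 5 ballots; Blum wins 8–5.
Okafor vs Blum: 5 for Okafor, 8 for Blum — Blum by 8–5.
No candidate is unbeaten: Ruiz loses to Park; Park loses to Tanaka; Tanaka loses to Blum; Okafor loses to Park; Blum loses to Park. In particular Park > Blum > Tanaka > Park is a majority cycle — no Condorcet winner exists.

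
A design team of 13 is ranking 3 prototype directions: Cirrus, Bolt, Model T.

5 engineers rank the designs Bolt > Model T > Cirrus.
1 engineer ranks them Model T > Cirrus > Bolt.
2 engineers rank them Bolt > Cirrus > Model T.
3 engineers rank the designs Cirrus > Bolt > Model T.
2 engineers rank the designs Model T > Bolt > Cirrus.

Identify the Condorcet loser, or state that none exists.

Cirrus

Pairwise majorities:
Cirrus–Bolt: Bolt 9–4.
Cirrus vs Model T: 2+3 = 5 for Cirrus, 8 for Model T — Model T by 8–5.
Bolt vs Model T: Bolt wins 10–3.
Cirrus loses to every other design — it is the Condorcet loser.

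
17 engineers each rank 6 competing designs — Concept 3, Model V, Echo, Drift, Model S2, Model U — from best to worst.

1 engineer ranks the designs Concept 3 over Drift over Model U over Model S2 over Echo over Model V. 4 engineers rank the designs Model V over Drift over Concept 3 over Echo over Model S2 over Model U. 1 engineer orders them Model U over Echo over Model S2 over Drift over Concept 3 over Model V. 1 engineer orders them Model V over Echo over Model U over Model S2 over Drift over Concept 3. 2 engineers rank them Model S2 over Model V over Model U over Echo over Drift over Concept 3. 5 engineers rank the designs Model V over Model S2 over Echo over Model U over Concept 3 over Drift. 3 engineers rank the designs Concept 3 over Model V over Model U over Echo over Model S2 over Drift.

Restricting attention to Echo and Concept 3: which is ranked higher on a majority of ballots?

Echo

Ballots ranking Echo above Concept 3: 1 + 1 + 2 + 5 = 9.
Ballots ranking Concept 3 above Echo: 17 − 9 = 8.
Echo wins the head-to-head 9–8.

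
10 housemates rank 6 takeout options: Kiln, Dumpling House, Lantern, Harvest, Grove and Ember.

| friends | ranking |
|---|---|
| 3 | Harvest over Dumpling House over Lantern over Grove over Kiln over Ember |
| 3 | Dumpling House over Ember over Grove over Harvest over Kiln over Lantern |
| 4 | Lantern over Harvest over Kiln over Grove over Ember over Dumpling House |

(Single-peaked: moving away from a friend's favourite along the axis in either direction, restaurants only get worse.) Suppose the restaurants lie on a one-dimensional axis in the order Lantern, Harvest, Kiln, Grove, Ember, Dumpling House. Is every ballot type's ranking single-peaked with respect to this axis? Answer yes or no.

Axis positions: Lantern=1, Harvest=2, Kiln=3, Grove=4, Ember=5, Dumpling House=6.
Ballot type 1: ranking walks positions 2-6-1-4-3-5; Dumpling House is ranked above Kiln even though Kiln lies between Dumpling House and the peak Harvest on the axis — preferences dip and rise again. Not single-peaked.
Ballot type 2: ranking walks positions 6-5-4-2-3-1; Harvest is ranked above Kiln even though Kiln lies between Harvest and the peak Dumpling House on the axis — preferences dip and rise again. Not single-peaked.
Ballot type 3 (peak Lantern at position 1): ranking walks positions 1-2-3-4-5-6, expanding outward from the peak — single-peaked.
Ballot type 1 violates single-peakedness, so the profile is not single-peaked on this axis.

no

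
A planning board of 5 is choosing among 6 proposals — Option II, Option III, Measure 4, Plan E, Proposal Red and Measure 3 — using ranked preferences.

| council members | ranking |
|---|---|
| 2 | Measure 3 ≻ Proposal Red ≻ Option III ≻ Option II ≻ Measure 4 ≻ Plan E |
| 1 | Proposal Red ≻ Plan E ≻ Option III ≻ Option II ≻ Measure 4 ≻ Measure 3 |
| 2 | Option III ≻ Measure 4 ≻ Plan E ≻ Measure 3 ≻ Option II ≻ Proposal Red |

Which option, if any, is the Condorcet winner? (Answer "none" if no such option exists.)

Check each pair by majority over 5 ballots:
Option II vs Option III: 0 for Option II, 5 for Option III — Option III by 5–0.
Option II–Measure 4: Option II 3–2.
Option II–Plan E: Plan E 3–2.
Option II vs Proposal Red: Option II preferred on 2 ballots; Proposal Red wins 3–2.
Option II vs Measure 3: Measure 3, 4–1.
Option III vs Measure 4: Option III is ranked higher on 2+1+2 = 5 ballots, Measure 4 on 0. Option III wins 5–0.
Option III vs Plan E: Option III is ranked higher on 2+2 = 4 ballots, Plan E on 1. Option III wins 4–1.
Option III vs Proposal Red: 2 for Option III, 3 for Proposal Red — Proposal Red by 3–2.
Option III vs Measure 3: 1+2 = 3 for Option III, 2 for Measure 3 — Option III by 3–2.
Measure 4 vs Plan E: Measure 4 is ranked higher on 2+2 = 4 ballots, Plan E on 1. Measure 4 wins 4–1.
Measure 4 vs Proposal Red: Proposal Red, 3–2.
Measure 4 vs Measure 3: 3 to 2, Measure 4.
Plan E vs Proposal Red: Proposal Red, 3–2.
Plan E vs Measure 3: 3 to 2, Plan E.
Proposal Red vs Measure 3: 1 to 4, Measure 3.
Each option drops at least one matchup (Option II loses to Option III; Option III loses to Proposal Red; Measure 4 loses to Option II; Plan E loses to Option III; Proposal Red loses to Measure 3; Measure 3 loses to Option III); the cycle Option II → Measure 4 → Plan E → Option II rules out a Condorcet winner.

none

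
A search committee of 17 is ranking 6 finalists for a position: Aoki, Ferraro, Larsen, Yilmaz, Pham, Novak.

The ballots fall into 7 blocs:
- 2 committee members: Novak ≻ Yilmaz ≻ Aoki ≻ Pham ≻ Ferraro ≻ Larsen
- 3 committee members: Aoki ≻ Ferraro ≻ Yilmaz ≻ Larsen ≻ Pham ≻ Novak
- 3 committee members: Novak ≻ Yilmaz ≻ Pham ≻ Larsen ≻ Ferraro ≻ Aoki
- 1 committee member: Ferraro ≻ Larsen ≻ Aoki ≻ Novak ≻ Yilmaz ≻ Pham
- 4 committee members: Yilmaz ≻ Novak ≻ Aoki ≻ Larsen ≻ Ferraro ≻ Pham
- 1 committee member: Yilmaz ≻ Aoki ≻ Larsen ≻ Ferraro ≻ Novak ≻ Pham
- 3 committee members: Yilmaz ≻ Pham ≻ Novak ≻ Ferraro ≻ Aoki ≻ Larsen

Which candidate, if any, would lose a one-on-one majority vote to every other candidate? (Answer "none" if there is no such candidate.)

Pham

Head-to-head results (17 committee members):
Aoki vs Ferraro: 2+3+4+1 = 10 for Aoki, 7 for Ferraro — Aoki by 10–7.
Aoki–Larsen: Aoki 13–4.
Aoki vs Yilmaz: Aoki is ranked higher on 3+1 = 4 ballots, Yilmaz on 13. Yilmaz wins 13–4.
Aoki vs Pham: Aoki is ranked higher on 2+3+1+4+1 = 11 ballots, Pham on 6. Aoki wins 11–6.
Aoki vs Novak: Aoki preferred on 3+1+1 = 5 ballots; Novak wins 12–5.
Ferraro vs Larsen: 9 to 8, Ferraro.
Ferraro vs Yilmaz: Ferraro is ranked higher on 3+1 = 4 ballots, Yilmaz on 13. Yilmaz wins 13–4.
Ferraro vs Pham: Ferraro is ranked higher on 3+1+4+1 = 9 ballots, Pham on 8. Ferraro wins 9–8.
Ferraro vs Novak: Ferraro is ranked higher on 3+1+1 = 5 ballots, Novak on 12. Novak wins 12–5.
Larsen vs Yilmaz: 1 to 16, Yilmaz.
Larsen vs Pham: Larsen preferred on 3+1+4+1 = 9 ballots; Larsen wins 9–8.
Larsen vs Novak: Novak wins 12–5.
Yilmaz vs Pham: 17 to 0, Yilmaz.
Yilmaz–Novak: Yilmaz 11–6.
Pham–Novak: Novak 11–6.
Pham is beaten in every head-to-head and is the Condorcet loser.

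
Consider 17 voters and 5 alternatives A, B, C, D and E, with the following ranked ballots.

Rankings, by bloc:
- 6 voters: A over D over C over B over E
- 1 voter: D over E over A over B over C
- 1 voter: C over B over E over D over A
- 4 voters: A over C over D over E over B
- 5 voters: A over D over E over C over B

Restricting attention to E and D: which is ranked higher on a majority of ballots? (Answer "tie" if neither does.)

D

Ballots ranking E above D: 1.
Ballots ranking D above E: 17 − 1 = 16.
D wins the head-to-head 16–1.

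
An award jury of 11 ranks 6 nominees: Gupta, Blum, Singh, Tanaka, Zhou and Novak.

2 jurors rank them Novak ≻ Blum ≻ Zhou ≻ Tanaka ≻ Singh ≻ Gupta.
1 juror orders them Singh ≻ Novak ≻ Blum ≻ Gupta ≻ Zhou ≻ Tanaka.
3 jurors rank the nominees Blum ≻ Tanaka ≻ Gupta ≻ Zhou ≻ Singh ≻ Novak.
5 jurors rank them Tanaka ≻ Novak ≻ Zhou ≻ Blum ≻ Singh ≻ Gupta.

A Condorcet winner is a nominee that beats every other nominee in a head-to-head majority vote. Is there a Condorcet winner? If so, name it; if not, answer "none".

Pairwise majorities:
Gupta–Blum: Blum 11–0.
Gupta–Singh: Singh 8–3.
Gupta vs Tanaka: Tanaka wins 10–1.
Gupta vs Zhou: 4 to 7, Zhou.
Gupta–Novak: Novak 8–3.
Blum vs Singh: Blum, 10–1.
Blum vs Tanaka: Blum, 6–5.
Blum vs Zhou: Blum is ranked higher on 2+1+3 = 6 ballots, Zhou on 5. Blum wins 6–5.
Blum vs Novak: Blum is ranked higher on 3 ballots, Novak on 8. Novak wins 8–3.
Singh vs Tanaka: 1 for Singh, 10 for Tanaka — Tanaka by 10–1.
Singh vs Zhou: Singh preferred on 1 ballot; Zhou wins 10–1.
Singh vs Novak: Singh preferred on 1+3 = 4 ballots; Novak wins 7–4.
Tanaka vs Zhou: 3+5 = 8 for Tanaka, 3 for Zhou — Tanaka by 8–3.
Tanaka vs Novak: Tanaka is ranked higher on 3+5 = 8 ballots, Novak on 3. Tanaka wins 8–3.
Zhou–Novak: Novak 8–3.
Every nominee loses at least once (Gupta loses to Blum; Blum loses to Novak; Singh loses to Blum; Tanaka loses to Blum; Zhou loses to Blum; Novak loses to Tanaka). The majority relation contains the cycle Blum > Tanaka > Novak > Blum, so there is no Condorcet winner.

none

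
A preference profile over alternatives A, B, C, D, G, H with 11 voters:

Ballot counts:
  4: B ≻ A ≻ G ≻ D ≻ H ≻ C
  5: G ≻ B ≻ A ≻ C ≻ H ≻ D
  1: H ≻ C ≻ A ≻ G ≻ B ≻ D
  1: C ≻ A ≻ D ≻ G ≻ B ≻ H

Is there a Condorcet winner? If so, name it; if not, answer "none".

Pairwise majorities:
A vs B: 2 to 9, B.
A vs C: A preferred on 4+5 = 9 ballots; A wins 9–2.
A vs D: A preferred on 4+5+1+1 = 11 ballots; A wins 11–0.
A vs G: 4+1+1 = 6 for A, 5 for G — A by 6–5.
A vs H: 10 to 1, A.
B vs C: B preferred on 4+5 = 9 ballots; B wins 9–2.
B vs D: 10 to 1, B.
B vs G: 4 for B, 7 for G — G by 7–4.
B vs H: 10 to 1, B.
C vs D: 7 to 4, C.
C vs G: C is ranked higher on 1+1 = 2 ballots, G on 9. G wins 9–2.
C vs H: 5+1 = 6 for C, 5 for H — C by 6–5.
D vs G: 1 to 10, G.
D vs H: 4+1 = 5 for D, 6 for H — H by 6–5.
G vs H: 10 to 1, G.
Each alternative drops at least one matchup (A loses to B; B loses to G; C loses to A; D loses to A; G loses to A; H loses to A); the cycle A → G → B → A rules out a Condorcet winner.

none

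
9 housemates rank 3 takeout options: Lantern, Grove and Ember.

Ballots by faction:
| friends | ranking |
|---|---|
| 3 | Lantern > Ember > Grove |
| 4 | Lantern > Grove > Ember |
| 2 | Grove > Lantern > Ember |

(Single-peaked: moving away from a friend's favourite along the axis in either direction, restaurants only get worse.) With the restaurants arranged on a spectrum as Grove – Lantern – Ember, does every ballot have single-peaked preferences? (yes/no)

Axis positions: Grove=1, Lantern=2, Ember=3.
Faction 1 (peak Lantern at position 2): ranking walks positions 2-3-1, expanding outward from the peak — single-peaked.
Faction 2 (peak Lantern at position 2): ranking walks positions 2-1-3, expanding outward from the peak — single-peaked.
Faction 3 (peak Grove at position 1): ranking walks positions 1-2-3, expanding outward from the peak — single-peaked.
Every ranking is single-peaked on this axis.

yes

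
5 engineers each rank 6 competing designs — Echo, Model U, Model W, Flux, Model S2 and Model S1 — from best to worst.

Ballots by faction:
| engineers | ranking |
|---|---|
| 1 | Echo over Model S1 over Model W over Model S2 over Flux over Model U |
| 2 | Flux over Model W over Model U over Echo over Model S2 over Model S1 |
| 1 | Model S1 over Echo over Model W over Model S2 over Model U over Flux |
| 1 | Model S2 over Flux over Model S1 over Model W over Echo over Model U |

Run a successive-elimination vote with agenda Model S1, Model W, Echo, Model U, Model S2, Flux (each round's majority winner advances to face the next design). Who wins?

Flux

Round 1: Model S1 vs Model W — 3–2, Model S1 advances.
Round 2: Model S1 vs Echo — 2–3, Echo advances.
Round 3: Echo vs Model U — 3–2, Echo advances.
Round 4: Echo vs Model S2 — 4–1, Echo advances.
Round 5: Echo vs Flux — 2–3, Flux advances.
The agenda winner is Flux.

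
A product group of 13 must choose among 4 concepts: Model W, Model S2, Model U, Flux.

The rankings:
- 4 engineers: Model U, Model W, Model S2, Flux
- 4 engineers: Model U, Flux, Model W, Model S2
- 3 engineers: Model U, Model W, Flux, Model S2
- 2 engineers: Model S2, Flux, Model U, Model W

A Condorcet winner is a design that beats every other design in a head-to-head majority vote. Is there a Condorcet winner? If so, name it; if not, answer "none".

Pairwise majorities:
Model W–Model S2: Model W 11–2.
Model W vs Model U: Model U, 13–0.
Model W vs Flux: Model W, 7–6.
Model S2–Model U: Model U 11–2.
Model S2–Flux: Flux 7–6.
Model U vs Flux: Model U wins 11–2.
Model U beats each of Model W, Model S2, Flux — Model U is the Condorcet winner.

Model U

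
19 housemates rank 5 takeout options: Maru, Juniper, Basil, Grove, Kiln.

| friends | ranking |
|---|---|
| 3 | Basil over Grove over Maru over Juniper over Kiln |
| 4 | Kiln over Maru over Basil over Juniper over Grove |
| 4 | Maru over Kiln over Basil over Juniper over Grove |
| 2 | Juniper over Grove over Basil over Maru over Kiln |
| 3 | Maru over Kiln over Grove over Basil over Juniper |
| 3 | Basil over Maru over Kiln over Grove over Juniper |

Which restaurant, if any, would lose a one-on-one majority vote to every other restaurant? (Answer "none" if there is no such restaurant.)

Pairwise majorities:
Maru vs Juniper: Maru, 17–2.
Maru vs Basil: Maru is ranked higher on 4+4+3 = 11 ballots, Basil on 8. Maru wins 11–8.
Maru vs Grove: Maru, 14–5.
Maru vs Kiln: Maru, 15–4.
Juniper vs Basil: Basil wins 17–2.
Juniper vs Grove: 4+4+2 = 10 for Juniper, 9 for Grove — Juniper by 10–9.
Juniper vs Kiln: 3+2 = 5 for Juniper, 14 for Kiln — Kiln by 14–5.
Basil vs Grove: Basil, 14–5.
Basil vs Kiln: Basil preferred on 3+2+3 = 8 ballots; Kiln wins 11–8.
Grove vs Kiln: Grove preferred on 3+2 = 5 ballots; Kiln wins 14–5.
Only Grove has no wins; Grove is the Condorcet loser.

Grove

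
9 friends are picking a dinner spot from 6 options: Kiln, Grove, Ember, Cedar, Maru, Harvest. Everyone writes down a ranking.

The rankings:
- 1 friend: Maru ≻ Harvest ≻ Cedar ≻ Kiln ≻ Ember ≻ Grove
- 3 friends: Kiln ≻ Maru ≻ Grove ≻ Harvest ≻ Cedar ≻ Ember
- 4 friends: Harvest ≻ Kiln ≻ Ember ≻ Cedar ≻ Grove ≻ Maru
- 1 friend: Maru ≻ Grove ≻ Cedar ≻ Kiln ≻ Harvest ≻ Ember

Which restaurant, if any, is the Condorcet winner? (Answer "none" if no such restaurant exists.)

Pairwise majorities:
Kiln vs Grove: Kiln is ranked higher on 1+3+4 = 8 ballots, Grove on 1. Kiln wins 8–1.
Kiln vs Ember: Kiln preferred on 1+3+4+1 = 9 ballots; Kiln wins 9–0.
Kiln vs Cedar: Kiln preferred on 3+4 = 7 ballots; Kiln wins 7–2.
Kiln vs Maru: Kiln preferred on 3+4 = 7 ballots; Kiln wins 7–2.
Kiln vs Harvest: Kiln preferred on 3+1 = 4 ballots; Harvest wins 5–4.
Grove vs Ember: Grove is ranked higher on 3+1 = 4 ballots, Ember on 5. Ember wins 5–4.
Grove vs Cedar: 3+1 = 4 for Grove, 5 for Cedar — Cedar by 5–4.
Grove vs Maru: Grove preferred on 4 ballots; Maru wins 5–4.
Grove vs Harvest: 3+1 = 4 for Grove, 5 for Harvest — Harvest by 5–4.
Ember vs Cedar: 4 to 5, Cedar.
Ember vs Maru: 4 for Ember, 5 for Maru — Maru by 5–4.
Ember vs Harvest: Ember preferred on 0 ballots; Harvest wins 9–0.
Cedar vs Maru: 4 for Cedar, 5 for Maru — Maru by 5–4.
Cedar vs Harvest: Cedar is ranked higher on 1 ballot, Harvest on 8. Harvest wins 8–1.
Maru vs Harvest: Maru preferred on 1+3+1 = 5 ballots; Maru wins 5–4.
No restaurant is unbeaten: Kiln loses to Harvest; Grove loses to Kiln; Ember loses to Kiln; Cedar loses to Kiln; Maru loses to Kiln; Harvest loses to Maru. In particular Kiln → Maru → Harvest → Kiln is a majority cycle — no Condorcet winner exists.

none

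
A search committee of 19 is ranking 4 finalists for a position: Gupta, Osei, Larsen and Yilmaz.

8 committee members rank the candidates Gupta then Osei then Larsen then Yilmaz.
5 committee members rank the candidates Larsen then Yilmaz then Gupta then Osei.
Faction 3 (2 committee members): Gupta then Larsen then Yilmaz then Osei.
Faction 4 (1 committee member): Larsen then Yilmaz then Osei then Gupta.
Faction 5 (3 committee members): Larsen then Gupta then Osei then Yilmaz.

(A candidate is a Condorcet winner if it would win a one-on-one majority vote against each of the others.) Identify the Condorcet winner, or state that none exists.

Pairwise majorities:
Gupta vs Osei: Gupta, 18–1.
Gupta–Larsen: Gupta 10–9.
Gupta vs Yilmaz: Gupta wins 13–6.
Osei vs Larsen: Larsen, 11–8.
Osei vs Yilmaz: Osei, 11–8.
Larsen vs Yilmaz: Larsen, 19–0.
Only Gupta has no losses; Gupta is the Condorcet winner.

Gupta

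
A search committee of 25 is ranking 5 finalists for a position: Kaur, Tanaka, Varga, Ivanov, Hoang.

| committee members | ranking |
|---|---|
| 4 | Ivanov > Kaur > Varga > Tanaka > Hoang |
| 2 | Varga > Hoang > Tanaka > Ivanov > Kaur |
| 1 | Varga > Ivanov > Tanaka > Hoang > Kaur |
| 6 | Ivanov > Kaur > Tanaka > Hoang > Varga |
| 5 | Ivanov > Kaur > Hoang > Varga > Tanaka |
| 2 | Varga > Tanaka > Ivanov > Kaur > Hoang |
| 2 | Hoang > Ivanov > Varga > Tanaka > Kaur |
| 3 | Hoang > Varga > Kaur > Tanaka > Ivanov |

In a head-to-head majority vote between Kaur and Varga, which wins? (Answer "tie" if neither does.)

Kaur

Ballots ranking Kaur above Varga: 4 + 6 + 5 = 15.
Ballots ranking Varga above Kaur: 25 − 15 = 10.
Kaur wins the head-to-head 15–10.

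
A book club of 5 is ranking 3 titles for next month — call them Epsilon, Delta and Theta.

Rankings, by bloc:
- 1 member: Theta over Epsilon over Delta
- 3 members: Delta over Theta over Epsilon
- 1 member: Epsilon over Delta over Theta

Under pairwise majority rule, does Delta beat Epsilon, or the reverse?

Delta

Ballots ranking Delta above Epsilon: 3.
Ballots ranking Epsilon above Delta: 5 − 3 = 2.
Delta wins the head-to-head 3–2.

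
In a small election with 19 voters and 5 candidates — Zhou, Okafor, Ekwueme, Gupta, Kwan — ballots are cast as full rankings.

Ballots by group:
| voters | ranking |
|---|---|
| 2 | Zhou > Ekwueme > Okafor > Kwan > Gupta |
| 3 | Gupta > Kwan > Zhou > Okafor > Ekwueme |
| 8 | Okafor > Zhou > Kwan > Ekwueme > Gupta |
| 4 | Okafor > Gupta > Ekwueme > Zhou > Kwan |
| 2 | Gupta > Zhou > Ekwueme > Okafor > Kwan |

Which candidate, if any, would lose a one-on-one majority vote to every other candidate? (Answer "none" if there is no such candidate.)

Gupta

Pairwise majorities:
Zhou vs Okafor: Zhou is ranked higher on 2+3+2 = 7 ballots, Okafor on 12. Okafor wins 12–7.
Zhou vs Ekwueme: Zhou preferred on 2+3+8+2 = 15 ballots; Zhou wins 15–4.
Zhou vs Gupta: Zhou is ranked higher on 2+8 = 10 ballots, Gupta on 9. Zhou wins 10–9.
Zhou vs Kwan: Zhou is ranked higher on 2+8+4+2 = 16 ballots, Kwan on 3. Zhou wins 16–3.
Okafor vs Ekwueme: Okafor, 15–4.
Okafor vs Gupta: 2+8+4 = 14 for Okafor, 5 for Gupta — Okafor by 14–5.
Okafor vs Kwan: Okafor, 16–3.
Ekwueme vs Gupta: Ekwueme preferred on 2+8 = 10 ballots; Ekwueme wins 10–9.
Ekwueme vs Kwan: Ekwueme preferred on 2+4+2 = 8 ballots; Kwan wins 11–8.
Gupta vs Kwan: Kwan wins 10–9.
Only Gupta has no wins; Gupta is the Condorcet loser.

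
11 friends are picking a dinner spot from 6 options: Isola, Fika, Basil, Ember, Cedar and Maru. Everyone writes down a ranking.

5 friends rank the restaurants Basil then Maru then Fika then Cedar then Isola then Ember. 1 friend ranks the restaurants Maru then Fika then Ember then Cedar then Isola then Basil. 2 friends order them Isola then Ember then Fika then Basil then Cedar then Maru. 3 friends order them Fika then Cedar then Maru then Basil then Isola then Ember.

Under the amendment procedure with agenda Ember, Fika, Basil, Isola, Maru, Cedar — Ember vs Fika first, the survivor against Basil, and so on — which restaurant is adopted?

Maru

Round 1: Ember vs Fika — 2–9, Fika advances.
Round 2: Fika vs Basil — 6–5, Fika advances.
Round 3: Fika vs Isola — 9–2, Fika advances.
Round 4: Fika vs Maru — 5–6, Maru advances.
Round 5: Maru vs Cedar — 6–5, Maru advances.
Maru survives the agenda.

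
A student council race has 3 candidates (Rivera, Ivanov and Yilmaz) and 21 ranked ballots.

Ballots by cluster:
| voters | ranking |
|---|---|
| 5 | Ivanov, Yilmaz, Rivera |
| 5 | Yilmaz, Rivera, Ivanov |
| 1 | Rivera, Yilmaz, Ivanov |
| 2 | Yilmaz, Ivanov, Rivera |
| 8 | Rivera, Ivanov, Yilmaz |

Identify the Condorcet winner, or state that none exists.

none

Check each pair by majority over 21 ballots:
Rivera–Ivanov: Rivera 14–7.
Rivera vs Yilmaz: Yilmaz, 12–9.
Ivanov vs Yilmaz: Ivanov, 13–8.
Every candidate loses at least once (Rivera loses to Yilmaz; Ivanov loses to Rivera; Yilmaz loses to Ivanov). The majority relation contains the cycle Rivera → Ivanov → Yilmaz → Rivera, so there is no Condorcet winner.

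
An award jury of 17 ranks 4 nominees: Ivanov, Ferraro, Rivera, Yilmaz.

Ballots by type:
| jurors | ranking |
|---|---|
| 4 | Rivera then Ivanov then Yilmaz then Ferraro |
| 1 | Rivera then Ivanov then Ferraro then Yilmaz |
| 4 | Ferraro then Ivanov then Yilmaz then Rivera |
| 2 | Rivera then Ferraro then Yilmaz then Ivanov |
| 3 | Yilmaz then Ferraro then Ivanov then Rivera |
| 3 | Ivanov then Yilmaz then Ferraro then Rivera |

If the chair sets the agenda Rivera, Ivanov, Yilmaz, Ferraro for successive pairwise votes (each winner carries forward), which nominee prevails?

Round 1: Rivera vs Ivanov — 7–10, Ivanov advances.
Round 2: Ivanov vs Yilmaz — 12–5, Ivanov advances.
Round 3: Ivanov vs Ferraro — 8–9, Ferraro advances.
The agenda winner is Ferraro.

Ferraro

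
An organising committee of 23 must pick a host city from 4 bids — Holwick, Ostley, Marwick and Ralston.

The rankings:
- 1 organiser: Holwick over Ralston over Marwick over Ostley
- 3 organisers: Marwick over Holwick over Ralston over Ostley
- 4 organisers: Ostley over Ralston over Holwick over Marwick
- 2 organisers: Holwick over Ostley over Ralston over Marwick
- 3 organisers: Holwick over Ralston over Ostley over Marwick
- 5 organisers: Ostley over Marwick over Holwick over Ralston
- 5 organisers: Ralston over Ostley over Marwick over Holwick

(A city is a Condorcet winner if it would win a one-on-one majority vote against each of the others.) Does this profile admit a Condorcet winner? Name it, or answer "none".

none

Head-to-head results (23 organisers):
Holwick–Ostley: Ostley 14–9.
Holwick–Marwick: Marwick 13–10.
Holwick–Ralston: Holwick 14–9.
Ostley vs Marwick: Ostley wins 19–4.
Ostley vs Ralston: Ralston wins 12–11.
Marwick–Ralston: Ralston 15–8.
No city is unbeaten: Holwick loses to Ostley; Ostley loses to Ralston; Marwick loses to Ostley; Ralston loses to Holwick. In particular Holwick > Ralston > Ostley > Holwick is a majority cycle — no Condorcet winner exists.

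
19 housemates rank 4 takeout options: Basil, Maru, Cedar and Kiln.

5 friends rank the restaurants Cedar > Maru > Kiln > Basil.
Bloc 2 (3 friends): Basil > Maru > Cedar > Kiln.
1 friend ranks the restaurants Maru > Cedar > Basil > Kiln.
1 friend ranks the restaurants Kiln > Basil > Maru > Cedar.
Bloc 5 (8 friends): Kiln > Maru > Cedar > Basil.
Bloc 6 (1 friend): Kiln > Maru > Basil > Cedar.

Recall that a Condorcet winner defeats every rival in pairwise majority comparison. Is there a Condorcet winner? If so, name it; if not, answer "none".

Kiln

Check each pair by majority over 19 ballots:
Basil vs Maru: Basil preferred on 3+1 = 4 ballots; Maru wins 15–4.
Basil vs Cedar: Basil preferred on 3+1+1 = 5 ballots; Cedar wins 14–5.
Basil vs Kiln: 4 to 15, Kiln.
Maru vs Cedar: 3+1+1+8+1 = 14 for Maru, 5 for Cedar — Maru by 14–5.
Maru vs Kiln: Maru is ranked higher on 5+3+1 = 9 ballots, Kiln on 10. Kiln wins 10–9.
Cedar vs Kiln: 5+3+1 = 9 for Cedar, 10 for Kiln — Kiln by 10–9.
Kiln wins every pairwise contest, so Kiln is the Condorcet winner.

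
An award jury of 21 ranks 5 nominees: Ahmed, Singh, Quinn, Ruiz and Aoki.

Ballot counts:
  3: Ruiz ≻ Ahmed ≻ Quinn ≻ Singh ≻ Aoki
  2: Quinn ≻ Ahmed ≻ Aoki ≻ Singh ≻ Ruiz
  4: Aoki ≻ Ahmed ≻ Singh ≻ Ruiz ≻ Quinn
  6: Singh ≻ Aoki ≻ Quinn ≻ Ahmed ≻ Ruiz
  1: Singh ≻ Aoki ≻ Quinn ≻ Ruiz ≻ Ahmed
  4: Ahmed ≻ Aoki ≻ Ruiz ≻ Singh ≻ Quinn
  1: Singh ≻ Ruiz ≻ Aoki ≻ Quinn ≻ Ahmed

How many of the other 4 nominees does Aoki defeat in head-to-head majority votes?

Aoki against each rival (21 jurors):
Aoki vs Ahmed: 4+6+1+1 = 12 for Aoki, 9 for Ahmed — Aoki by 12–9.
Aoki vs Singh: 2+4+4 = 10 for Aoki, 11 for Singh — Singh by 11–10.
Aoki vs Quinn: 16 to 5, Aoki.
Aoki vs Ruiz: Aoki preferred on 2+4+6+1+4 = 17 ballots; Aoki wins 17–4.
Aoki beats Ahmed, Quinn, Ruiz; loses to Singh — 3 pairwise wins.

3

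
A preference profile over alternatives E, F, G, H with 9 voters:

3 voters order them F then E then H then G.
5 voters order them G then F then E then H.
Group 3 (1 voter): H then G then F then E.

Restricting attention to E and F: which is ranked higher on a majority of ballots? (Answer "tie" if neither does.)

No ballot ranks E above F: 0.
Ballots ranking F above E: 9 − 0 = 9.
F wins the head-to-head 9–0.

F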